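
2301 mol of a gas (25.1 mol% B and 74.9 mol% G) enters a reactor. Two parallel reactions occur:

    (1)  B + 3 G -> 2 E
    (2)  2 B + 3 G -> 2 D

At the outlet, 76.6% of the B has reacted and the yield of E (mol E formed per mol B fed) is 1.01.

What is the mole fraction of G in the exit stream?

Yield of E: 2ξ₁ / 577.6 = 1.01 → ξ₁ = 291.7 mol.
Conversion of B: 1ξ₁ + 2ξ₂ = 0.766 × 577.6 = 442.4 → ξ₂ = 75.37 mol.
Outlet amounts (n = n₀ + Σ ν·ξ):
  B: 577.6 − 1(291.7) − 2(75.37) = 135.1
  G: 1723 − 3(291.7) − 3(75.37) = 622.3
  E: 0 + 2(291.7) = 583.3
  D: 0 + 2(75.37) = 150.7
Total out = 1492 mol; y_G = 622.3 / 1492 = 0.4172.

0.417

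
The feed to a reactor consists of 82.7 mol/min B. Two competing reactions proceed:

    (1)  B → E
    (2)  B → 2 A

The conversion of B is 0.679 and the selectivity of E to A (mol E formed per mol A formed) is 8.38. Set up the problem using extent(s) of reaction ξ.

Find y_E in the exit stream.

Conversion of B: B consumed = 0.679 × 82.7 = 56.15 mol/min = 1ξ₁ + 1ξ₂.
Selectivity: 1ξ₁ / (2ξ₂) = 8.38 → ξ₁ = 16.76 ξ₂.
Substitute: (1·16.76 + 1) ξ₂ = 56.15 → ξ₂ = 3.162 mol/min, ξ₁ = 52.99 mol/min.
Outlet amounts (n = n₀ + Σ ν·ξ):
  B: 82.7 − 1(52.99) − 1(3.162) = 26.55
  E: 0 + 1(52.99) = 52.99
  A: 0 + 2(3.162) = 6.324
Total out = 85.86 mol/min; y_E = 52.99 / 85.86 = 0.6172.

0.617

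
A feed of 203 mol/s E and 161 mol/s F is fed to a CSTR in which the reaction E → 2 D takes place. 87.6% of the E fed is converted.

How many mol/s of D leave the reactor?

E reacted = 0.876 × 203 = 177.8 mol/s; ν_E = −1, so ξ = 177.8/1 = 177.8 mol/s.
Outlet amounts (n = n₀ + ν ξ):
  E: 203 − 1(177.8) = 25.17
  D: 0 + 2(177.8) = 355.7
  F: 161 (inert)

356 mol/s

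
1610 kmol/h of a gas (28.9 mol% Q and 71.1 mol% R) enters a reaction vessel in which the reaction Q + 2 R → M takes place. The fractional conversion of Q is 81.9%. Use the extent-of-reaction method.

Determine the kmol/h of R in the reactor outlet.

Q reacted = 0.819 × 465.3 = 381.1 kmol/h; ν_Q = −1, so ξ = 381.1/1 = 381.1 kmol/h.
Outlet amounts (n = n₀ + ν ξ):
  Q: 465.3 − 1(381.1) = 84.22
  R: 1145 − 2(381.1) = 382.6
  M: 0 + 1(381.1) = 381.1

383 kmol/h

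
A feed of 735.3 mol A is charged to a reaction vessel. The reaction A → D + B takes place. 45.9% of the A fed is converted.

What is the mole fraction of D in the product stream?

A reacted = 0.459 × 735.3 = 337.5 mol; ν_A = −1, so ξ = 337.5/1 = 337.5 mol.
Outlet amounts (n = n₀ + ν ξ):
  A: 735.3 − 1(337.5) = 397.8
  D: 0 + 1(337.5) = 337.5
  B: 0 + 1(337.5) = 337.5
Total out = 1073 mol; y_D = 337.5 / 1073 = 0.3146.

0.315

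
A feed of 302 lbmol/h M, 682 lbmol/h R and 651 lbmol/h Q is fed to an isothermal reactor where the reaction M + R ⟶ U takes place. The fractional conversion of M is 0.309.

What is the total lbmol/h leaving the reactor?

1540 lbmol/h

M reacted = 0.309 × 302 = 93.32 lbmol/h; ν_M = −1, so ξ = 93.32/1 = 93.32 lbmol/h.
Outlet amounts (n = n₀ + ν ξ):
  M: 302 − 1(93.32) = 208.7
  R: 682 − 1(93.32) = 588.7
  U: 0 + 1(93.32) = 93.32
  Q: 651 (inert)
Total out = 208.7 + 588.7 + 93.32 + 651 = 1542 lbmol/h.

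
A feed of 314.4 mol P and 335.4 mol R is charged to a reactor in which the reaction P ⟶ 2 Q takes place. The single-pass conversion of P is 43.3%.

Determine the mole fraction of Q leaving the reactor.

P reacted = 0.433 × 314.4 = 136.1 mol; ν_P = −1, so ξ = 136.1/1 = 136.1 mol.
Outlet amounts (n = n₀ + ν ξ):
  P: 314.4 − 1(136.1) = 178.3
  Q: 0 + 2(136.1) = 272.3
  R: 335.4 (inert)
Total out = 785.9 mol; y_Q = 272.3 / 785.9 = 0.3464.

0.346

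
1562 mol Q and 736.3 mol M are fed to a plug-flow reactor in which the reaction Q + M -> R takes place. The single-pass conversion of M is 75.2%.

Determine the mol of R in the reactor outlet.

554 mol

M reacted = 0.752 × 736.3 = 553.7 mol; ν_M = −1, so ξ = 553.7/1 = 553.7 mol.
Outlet amounts (n = n₀ + ν ξ):
  Q: 1562 − 1(553.7) = 1008
  M: 736.3 − 1(553.7) = 182.6
  R: 0 + 1(553.7) = 553.7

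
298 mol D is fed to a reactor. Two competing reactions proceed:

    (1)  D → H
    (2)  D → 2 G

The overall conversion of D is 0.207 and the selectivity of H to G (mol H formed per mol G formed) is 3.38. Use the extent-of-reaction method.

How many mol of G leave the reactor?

15.9 mol

Conversion of D: D consumed = 0.207 × 298 = 61.69 mol = 1ξ₁ + 1ξ₂.
Selectivity: 1ξ₁ / (2ξ₂) = 3.38 → ξ₁ = 6.76 ξ₂.
Substitute: (1·6.76 + 1) ξ₂ = 61.69 → ξ₂ = 7.949 mol, ξ₁ = 53.74 mol.
Outlet amounts (n = n₀ + Σ ν·ξ):
  D: 298 − 1(53.74) − 1(7.949) = 236.3
  H: 0 + 1(53.74) = 53.74
  G: 0 + 2(7.949) = 15.9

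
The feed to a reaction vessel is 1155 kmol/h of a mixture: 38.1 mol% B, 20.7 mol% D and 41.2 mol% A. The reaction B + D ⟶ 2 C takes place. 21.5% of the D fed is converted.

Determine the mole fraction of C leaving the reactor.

0.089

D reacted = 0.215 × 239.1 = 51.4 kmol/h; ν_D = −1, so ξ = 51.4/1 = 51.4 kmol/h.
Outlet amounts (n = n₀ + ν ξ):
  B: 440.1 − 1(51.4) = 388.7
  D: 239.1 − 1(51.4) = 187.7
  C: 0 + 2(51.4) = 102.8
  A: 475.9 (inert)
Total out = 1155 kmol/h; y_C = 102.8 / 1155 = 0.08901.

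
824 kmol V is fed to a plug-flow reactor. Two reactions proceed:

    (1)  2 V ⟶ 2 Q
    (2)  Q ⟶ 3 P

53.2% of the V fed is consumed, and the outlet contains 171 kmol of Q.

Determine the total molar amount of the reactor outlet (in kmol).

Conversion of V: V consumed = 2ξ₁ = 0.532 × 824 → ξ₁ = 219.2 kmol.
Q balance: n_Q = 0 + 2ξ₁ − 1ξ₂ = 171 → ξ₂ = (2·219.2 − 171)/1 = 267.4 kmol.
Outlet amounts (n = n₀ + Σ ν·ξ):
  V: 824 − 2(219.2) = 385.6
  Q: 0 + 2(219.2) − 1(267.4) = 171
  P: 0 + 3(267.4) = 802.1
Total out = 385.6 + 171 + 802.1 = 1359 kmol.

1360 kmol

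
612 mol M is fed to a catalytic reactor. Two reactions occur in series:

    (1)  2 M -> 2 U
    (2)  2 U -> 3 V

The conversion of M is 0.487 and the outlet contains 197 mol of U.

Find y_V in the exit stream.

0.229

Conversion of M: M consumed = 2ξ₁ = 0.487 × 612 → ξ₁ = 149 mol.
U balance: n_U = 0 + 2ξ₁ − 2ξ₂ = 197 → ξ₂ = (2·149 − 197)/2 = 50.52 mol.
Outlet amounts (n = n₀ + Σ ν·ξ):
  M: 612 − 2(149) = 314
  U: 0 + 2(149) − 2(50.52) = 197
  V: 0 + 3(50.52) = 151.6
Total out = 662.5 mol; y_V = 151.6 / 662.5 = 0.2288.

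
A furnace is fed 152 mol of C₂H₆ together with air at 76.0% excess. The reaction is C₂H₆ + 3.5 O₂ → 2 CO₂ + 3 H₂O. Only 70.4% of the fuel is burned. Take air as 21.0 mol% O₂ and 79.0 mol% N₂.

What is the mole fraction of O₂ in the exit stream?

Stoichiometric O₂ = 3.5 × 152 = 532 mol; O₂ fed = 532 × 1.760 = 936.3 mol.
N₂ fed = 936.3 × 79/21 = 3522 mol.
Fuel reacted = 0.704 × 152 → ξ = 107 mol.
Outlet (n = n₀ + ν ξ):
  C₂H₆: 152 − 1(107) = 44.99
  O₂: 936.3 − 3.5(107) = 561.8
  N₂: 3522 (inert)
  CO₂: 0 + 2(107) = 214
  H₂O: 0 + 3(107) = 321
Total out = 4664 mol; y_O₂ = 561.8 / 4664 = 0.1204.

0.12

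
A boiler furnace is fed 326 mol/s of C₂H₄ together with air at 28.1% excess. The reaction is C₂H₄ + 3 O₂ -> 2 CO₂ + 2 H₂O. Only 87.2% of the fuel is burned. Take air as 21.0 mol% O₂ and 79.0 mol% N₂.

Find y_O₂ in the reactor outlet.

0.0636

Stoichiometric O₂ = 3 × 326 = 978 mol/s; O₂ fed = 978 × 1.281 = 1253 mol/s.
N₂ fed = 1253 × 79/21 = 4713 mol/s.
Fuel reacted = 0.872 × 326 → ξ = 284.3 mol/s.
Outlet (n = n₀ + ν ξ):
  C₂H₄: 326 − 1(284.3) = 41.73
  O₂: 1253 − 3(284.3) = 400
  N₂: 4713 (inert)
  CO₂: 0 + 2(284.3) = 568.5
  H₂O: 0 + 2(284.3) = 568.5
Total out = 6292 mol/s; y_O₂ = 400 / 6292 = 0.06358.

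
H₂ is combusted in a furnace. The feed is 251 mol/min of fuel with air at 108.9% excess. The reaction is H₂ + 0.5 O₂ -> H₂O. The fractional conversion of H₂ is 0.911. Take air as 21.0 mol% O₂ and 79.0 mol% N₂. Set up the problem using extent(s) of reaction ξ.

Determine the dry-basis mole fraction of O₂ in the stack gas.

Stoichiometric O₂ = 0.5 × 251 = 125.5 mol/min; O₂ fed = 125.5 × 2.089 = 262.2 mol/min.
N₂ fed = 262.2 × 79/21 = 986.3 mol/min.
Fuel reacted = 0.911 × 251 → ξ = 228.7 mol/min.
Outlet (n = n₀ + ν ξ):
  H₂: 251 − 1(228.7) = 22.34
  O₂: 262.2 − 0.5(228.7) = 147.8
  N₂: 986.3 (inert)
  H₂O: 0 + 1(228.7) = 228.7
Dry total = 1156 mol/min; y_O₂ (dry) = 147.8 / 1156 = 0.1278.

0.128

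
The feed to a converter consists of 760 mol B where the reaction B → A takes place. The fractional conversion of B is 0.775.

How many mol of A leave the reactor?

589 mol

B reacted = 0.775 × 760 = 589 mol; ν_B = −1, so ξ = 589/1 = 589 mol.
Outlet amounts (n = n₀ + ν ξ):
  B: 760 − 1(589) = 171
  A: 0 + 1(589) = 589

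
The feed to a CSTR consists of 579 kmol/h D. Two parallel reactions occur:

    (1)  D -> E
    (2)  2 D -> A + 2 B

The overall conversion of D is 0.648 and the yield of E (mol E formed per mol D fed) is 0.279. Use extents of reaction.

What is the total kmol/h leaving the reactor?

686 kmol/h

Yield of E: 1ξ₁ / 579 = 0.279 → ξ₁ = 161.5 kmol/h.
Conversion of D: 1ξ₁ + 2ξ₂ = 0.648 × 579 = 375.2 → ξ₂ = 106.8 kmol/h.
Outlet amounts (n = n₀ + Σ ν·ξ):
  D: 579 − 1(161.5) − 2(106.8) = 203.8
  E: 0 + 1(161.5) = 161.5
  A: 0 + 1(106.8) = 106.8
  B: 0 + 2(106.8) = 213.7
Total out = 203.8 + 161.5 + 106.8 + 213.7 = 685.8 kmol/h.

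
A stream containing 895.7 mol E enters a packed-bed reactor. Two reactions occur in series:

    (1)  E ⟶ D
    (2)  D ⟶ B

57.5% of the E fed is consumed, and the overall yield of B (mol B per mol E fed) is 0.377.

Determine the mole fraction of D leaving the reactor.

0.198

Conversion of E: E consumed = 1ξ₁ = 0.575 × 895.7 → ξ₁ = 515 mol.
Yield of B: 1ξ₂ / 895.7 = 0.377 → ξ₂ = 337.7 mol.
Outlet amounts (n = n₀ + Σ ν·ξ):
  E: 895.7 − 1(515) = 380.7
  D: 0 + 1(515) − 1(337.7) = 177.3
  B: 0 + 1(337.7) = 337.7
Total out = 895.7 mol; y_D = 177.3 / 895.7 = 0.198.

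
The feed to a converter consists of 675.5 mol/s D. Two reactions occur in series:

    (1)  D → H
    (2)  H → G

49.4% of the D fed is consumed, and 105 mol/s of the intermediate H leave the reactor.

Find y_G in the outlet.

0.339

Conversion of D: D consumed = 1ξ₁ = 0.494 × 675.5 → ξ₁ = 333.7 mol/s.
H balance: n_H = 0 + 1ξ₁ − 1ξ₂ = 105 → ξ₂ = (1·333.7 − 105)/1 = 228.7 mol/s.
Outlet amounts (n = n₀ + Σ ν·ξ):
  D: 675.5 − 1(333.7) = 341.8
  H: 0 + 1(333.7) − 1(228.7) = 105
  G: 0 + 1(228.7) = 228.7
Total out = 675.5 mol/s; y_G = 228.7 / 675.5 = 0.3386.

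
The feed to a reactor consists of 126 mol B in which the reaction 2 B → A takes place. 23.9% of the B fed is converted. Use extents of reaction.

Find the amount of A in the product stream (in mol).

B reacted = 0.239 × 126 = 30.11 mol; ν_B = −2, so ξ = 30.11/2 = 15.06 mol.
Outlet amounts (n = n₀ + ν ξ):
  B: 126 − 2(15.06) = 95.89
  A: 0 + 1(15.06) = 15.06

15.1 mol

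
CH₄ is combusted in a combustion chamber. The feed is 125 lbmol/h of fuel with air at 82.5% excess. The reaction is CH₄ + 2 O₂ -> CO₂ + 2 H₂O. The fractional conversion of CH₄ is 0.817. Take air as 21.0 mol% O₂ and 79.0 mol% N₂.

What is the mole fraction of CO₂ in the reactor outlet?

Stoichiometric O₂ = 2 × 125 = 250 lbmol/h; O₂ fed = 250 × 1.825 = 456.2 lbmol/h.
N₂ fed = 456.2 × 79/21 = 1716 lbmol/h.
Fuel reacted = 0.817 × 125 → ξ = 102.1 lbmol/h.
Outlet (n = n₀ + ν ξ):
  CH₄: 125 − 1(102.1) = 22.88
  O₂: 456.2 − 2(102.1) = 252
  N₂: 1716 (inert)
  CO₂: 0 + 1(102.1) = 102.1
  H₂O: 0 + 2(102.1) = 204.2
Total out = 2298 lbmol/h; y_CO₂ = 102.1 / 2298 = 0.04445.

0.0444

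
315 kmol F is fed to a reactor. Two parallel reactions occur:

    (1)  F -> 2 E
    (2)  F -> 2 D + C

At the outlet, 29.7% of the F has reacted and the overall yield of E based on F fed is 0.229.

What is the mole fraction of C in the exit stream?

Yield of E: 2ξ₁ / 315 = 0.229 → ξ₁ = 36.07 kmol.
Conversion of F: 1ξ₁ + 1ξ₂ = 0.297 × 315 = 93.55 → ξ₂ = 57.49 kmol.
Outlet amounts (n = n₀ + Σ ν·ξ):
  F: 315 − 1(36.07) − 1(57.49) = 221.4
  E: 0 + 2(36.07) = 72.14
  D: 0 + 2(57.49) = 115
  C: 0 + 1(57.49) = 57.49
Total out = 466 kmol; y_C = 57.49 / 466 = 0.1234.

0.123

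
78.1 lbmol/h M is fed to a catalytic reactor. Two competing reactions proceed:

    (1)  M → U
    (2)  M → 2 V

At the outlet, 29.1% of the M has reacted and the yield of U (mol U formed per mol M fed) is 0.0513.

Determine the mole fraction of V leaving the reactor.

Yield of U: 1ξ₁ / 78.1 = 0.0513 → ξ₁ = 4.007 lbmol/h.
Conversion of M: 1ξ₁ + 1ξ₂ = 0.291 × 78.1 = 22.73 → ξ₂ = 18.72 lbmol/h.
Outlet amounts (n = n₀ + Σ ν·ξ):
  M: 78.1 − 1(4.007) − 1(18.72) = 55.37
  U: 0 + 1(4.007) = 4.007
  V: 0 + 2(18.72) = 37.44
Total out = 96.82 lbmol/h; y_V = 37.44 / 96.82 = 0.3867.

0.387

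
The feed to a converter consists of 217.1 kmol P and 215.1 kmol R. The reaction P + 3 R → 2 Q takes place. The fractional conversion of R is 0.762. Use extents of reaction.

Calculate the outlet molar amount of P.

162 kmol

R reacted = 0.762 × 215.1 = 163.9 kmol; ν_R = −3, so ξ = 163.9/3 = 54.64 kmol.
Outlet amounts (n = n₀ + ν ξ):
  P: 217.1 − 1(54.64) = 162.5
  R: 215.1 − 3(54.64) = 51.19
  Q: 0 + 2(54.64) = 109.3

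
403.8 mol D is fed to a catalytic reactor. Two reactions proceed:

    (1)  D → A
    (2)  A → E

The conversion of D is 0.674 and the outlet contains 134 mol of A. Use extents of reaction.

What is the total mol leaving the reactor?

404 mol

Conversion of D: D consumed = 1ξ₁ = 0.674 × 403.8 → ξ₁ = 272.2 mol.
A balance: n_A = 0 + 1ξ₁ − 1ξ₂ = 134 → ξ₂ = (1·272.2 − 134)/1 = 138.2 mol.
Outlet amounts (n = n₀ + Σ ν·ξ):
  D: 403.8 − 1(272.2) = 131.6
  A: 0 + 1(272.2) − 1(138.2) = 134
  E: 0 + 1(138.2) = 138.2
Total out = 131.6 + 134 + 138.2 = 403.8 mol.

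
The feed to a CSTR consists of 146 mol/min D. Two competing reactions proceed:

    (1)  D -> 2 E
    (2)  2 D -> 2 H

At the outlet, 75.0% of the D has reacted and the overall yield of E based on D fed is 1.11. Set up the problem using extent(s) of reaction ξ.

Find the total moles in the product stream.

227 mol/min

Yield of E: 2ξ₁ / 146 = 1.11 → ξ₁ = 81.03 mol/min.
Conversion of D: 1ξ₁ + 2ξ₂ = 0.75 × 146 = 109.5 → ξ₂ = 14.23 mol/min.
Outlet amounts (n = n₀ + Σ ν·ξ):
  D: 146 − 1(81.03) − 2(14.23) = 36.5
  E: 0 + 2(81.03) = 162.1
  H: 0 + 2(14.23) = 28.47
Total out = 36.5 + 162.1 + 28.47 = 227 mol/min.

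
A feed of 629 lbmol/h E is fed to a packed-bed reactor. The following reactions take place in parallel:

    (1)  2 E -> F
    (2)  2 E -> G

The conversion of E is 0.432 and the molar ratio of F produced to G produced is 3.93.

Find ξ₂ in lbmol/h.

Conversion of E: E consumed = 0.432 × 629 = 271.7 lbmol/h = 2ξ₁ + 2ξ₂.
Selectivity: 1ξ₁ / (1ξ₂) = 3.93 → ξ₁ = 3.93 ξ₂.
Substitute: (2·3.93 + 2) ξ₂ = 271.7 → ξ₂ = 27.56 lbmol/h, ξ₁ = 108.3 lbmol/h.
Outlet amounts (n = n₀ + Σ ν·ξ):
  E: 629 − 2(108.3) − 2(27.56) = 357.3
  F: 0 + 1(108.3) = 108.3
  G: 0 + 1(27.56) = 27.56

ξ₂ = 27.6 lbmol/h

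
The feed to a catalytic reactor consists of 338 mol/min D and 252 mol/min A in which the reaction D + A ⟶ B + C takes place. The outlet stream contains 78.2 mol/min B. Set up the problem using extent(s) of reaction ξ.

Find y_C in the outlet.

0.133

For B: n = n₀ + 1ξ → 78.2 = 0 + 1ξ, giving ξ = 78.2 mol/min.
Outlet amounts (n = n₀ + ν ξ):
  D: 338 − 1(78.2) = 259.8
  A: 252 − 1(78.2) = 173.8
  B: 0 + 1(78.2) = 78.2
  C: 0 + 1(78.2) = 78.2
Total out = 590 mol/min; y_C = 78.2 / 590 = 0.1325.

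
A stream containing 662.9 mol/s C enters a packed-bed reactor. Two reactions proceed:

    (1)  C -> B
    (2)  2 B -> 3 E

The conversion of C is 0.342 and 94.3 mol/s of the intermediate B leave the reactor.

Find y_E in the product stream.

0.272

Conversion of C: C consumed = 1ξ₁ = 0.342 × 662.9 → ξ₁ = 226.7 mol/s.
B balance: n_B = 0 + 1ξ₁ − 2ξ₂ = 94.3 → ξ₂ = (1·226.7 − 94.3)/2 = 66.21 mol/s.
Outlet amounts (n = n₀ + Σ ν·ξ):
  C: 662.9 − 1(226.7) = 436.2
  B: 0 + 1(226.7) − 2(66.21) = 94.3
  E: 0 + 3(66.21) = 198.6
Total out = 729.1 mol/s; y_E = 198.6 / 729.1 = 0.2724.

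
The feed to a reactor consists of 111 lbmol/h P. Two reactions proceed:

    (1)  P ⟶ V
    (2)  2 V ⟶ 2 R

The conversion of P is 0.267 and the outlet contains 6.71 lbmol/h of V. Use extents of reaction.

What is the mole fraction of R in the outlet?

0.207

Conversion of P: P consumed = 1ξ₁ = 0.267 × 111 → ξ₁ = 29.64 lbmol/h.
V balance: n_V = 0 + 1ξ₁ − 2ξ₂ = 6.71 → ξ₂ = (1·29.64 − 6.71)/2 = 11.46 lbmol/h.
Outlet amounts (n = n₀ + Σ ν·ξ):
  P: 111 − 1(29.64) = 81.36
  V: 0 + 1(29.64) − 2(11.46) = 6.71
  R: 0 + 2(11.46) = 22.93
Total out = 111 lbmol/h; y_R = 22.93 / 111 = 0.2065.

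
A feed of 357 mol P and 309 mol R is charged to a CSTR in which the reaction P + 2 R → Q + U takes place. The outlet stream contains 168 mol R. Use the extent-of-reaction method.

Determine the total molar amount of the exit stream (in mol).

596 mol

For R: n = n₀ − 2ξ → 168 = 309 − 2ξ, giving ξ = 70.5 mol.
Outlet amounts (n = n₀ + ν ξ):
  P: 357 − 1(70.5) = 286.5
  R: 309 − 2(70.5) = 168
  Q: 0 + 1(70.5) = 70.5
  U: 0 + 1(70.5) = 70.5
Total out = 286.5 + 168 + 70.5 + 70.5 = 595.5 mol.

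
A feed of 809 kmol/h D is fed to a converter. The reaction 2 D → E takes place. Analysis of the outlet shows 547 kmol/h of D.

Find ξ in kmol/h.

For D: n = n₀ − 2ξ → 547 = 809 − 2ξ, giving ξ = 131 kmol/h.
Outlet amounts (n = n₀ + ν ξ):
  D: 809 − 2(131) = 547
  E: 0 + 1(131) = 131

ξ = 131 kmol/h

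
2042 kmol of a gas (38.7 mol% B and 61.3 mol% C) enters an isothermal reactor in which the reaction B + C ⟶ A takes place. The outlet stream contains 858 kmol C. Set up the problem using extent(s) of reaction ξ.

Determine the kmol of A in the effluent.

394 kmol

For C: n = n₀ − 1ξ → 858 = 1252 − 1ξ, giving ξ = 393.7 kmol.
Outlet amounts (n = n₀ + ν ξ):
  B: 790.3 − 1(393.7) = 396.5
  C: 1252 − 1(393.7) = 858
  A: 0 + 1(393.7) = 393.7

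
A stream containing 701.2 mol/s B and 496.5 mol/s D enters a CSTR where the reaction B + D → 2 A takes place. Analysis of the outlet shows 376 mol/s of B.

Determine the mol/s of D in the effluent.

171 mol/s

For B: n = n₀ − 1ξ → 376 = 701.2 − 1ξ, giving ξ = 325.2 mol/s.
Outlet amounts (n = n₀ + ν ξ):
  B: 701.2 − 1(325.2) = 376
  D: 496.5 − 1(325.2) = 171.3
  A: 0 + 2(325.2) = 650.4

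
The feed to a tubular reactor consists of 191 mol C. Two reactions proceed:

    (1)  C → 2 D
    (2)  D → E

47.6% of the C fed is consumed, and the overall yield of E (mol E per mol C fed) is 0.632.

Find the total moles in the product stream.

282 mol

Conversion of C: C consumed = 1ξ₁ = 0.476 × 191 → ξ₁ = 90.92 mol.
Yield of E: 1ξ₂ / 191 = 0.632 → ξ₂ = 120.7 mol.
Outlet amounts (n = n₀ + Σ ν·ξ):
  C: 191 − 1(90.92) = 100.1
  D: 0 + 2(90.92) − 1(120.7) = 61.12
  E: 0 + 1(120.7) = 120.7
Total out = 100.1 + 61.12 + 120.7 = 281.9 mol.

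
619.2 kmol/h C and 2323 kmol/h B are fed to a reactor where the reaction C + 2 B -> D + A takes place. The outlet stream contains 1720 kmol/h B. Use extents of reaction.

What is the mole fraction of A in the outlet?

For B: n = n₀ − 2ξ → 1720 = 2323 − 2ξ, giving ξ = 301.5 kmol/h.
Outlet amounts (n = n₀ + ν ξ):
  C: 619.2 − 1(301.5) = 317.7
  B: 2323 − 2(301.5) = 1720
  D: 0 + 1(301.5) = 301.5
  A: 0 + 1(301.5) = 301.5
Total out = 2641 kmol/h; y_A = 301.5 / 2641 = 0.1142.

0.114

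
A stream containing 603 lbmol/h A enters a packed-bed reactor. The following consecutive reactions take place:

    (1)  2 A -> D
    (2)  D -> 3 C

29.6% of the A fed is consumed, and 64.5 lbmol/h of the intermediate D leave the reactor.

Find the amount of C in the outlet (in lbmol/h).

Conversion of A: A consumed = 2ξ₁ = 0.296 × 603 → ξ₁ = 89.24 lbmol/h.
D balance: n_D = 0 + 1ξ₁ − 1ξ₂ = 64.5 → ξ₂ = (1·89.24 − 64.5)/1 = 24.74 lbmol/h.
Outlet amounts (n = n₀ + Σ ν·ξ):
  A: 603 − 2(89.24) = 424.5
  D: 0 + 1(89.24) − 1(24.74) = 64.5
  C: 0 + 3(24.74) = 74.23

74.2 lbmol/h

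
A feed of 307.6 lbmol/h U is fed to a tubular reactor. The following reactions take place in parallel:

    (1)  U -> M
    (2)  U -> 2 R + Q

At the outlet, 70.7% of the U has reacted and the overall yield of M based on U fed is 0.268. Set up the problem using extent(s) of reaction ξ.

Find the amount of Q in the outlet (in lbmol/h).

135 lbmol/h

Yield of M: 1ξ₁ / 307.6 = 0.268 → ξ₁ = 82.44 lbmol/h.
Conversion of U: 1ξ₁ + 1ξ₂ = 0.707 × 307.6 = 217.5 → ξ₂ = 135 lbmol/h.
Outlet amounts (n = n₀ + Σ ν·ξ):
  U: 307.6 − 1(82.44) − 1(135) = 90.13
  M: 0 + 1(82.44) = 82.44
  R: 0 + 2(135) = 270.1
  Q: 0 + 1(135) = 135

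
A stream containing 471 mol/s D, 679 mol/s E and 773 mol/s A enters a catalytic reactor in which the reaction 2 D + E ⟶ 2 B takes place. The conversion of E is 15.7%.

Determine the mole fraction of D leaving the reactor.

0.142

E reacted = 0.157 × 679 = 106.6 mol/s; ν_E = −1, so ξ = 106.6/1 = 106.6 mol/s.
Outlet amounts (n = n₀ + ν ξ):
  D: 471 − 2(106.6) = 257.8
  E: 679 − 1(106.6) = 572.4
  B: 0 + 2(106.6) = 213.2
  A: 773 (inert)
Total out = 1816 mol/s; y_D = 257.8 / 1816 = 0.1419.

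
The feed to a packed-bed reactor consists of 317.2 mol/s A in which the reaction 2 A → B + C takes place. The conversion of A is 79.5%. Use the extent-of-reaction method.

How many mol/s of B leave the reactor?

126 mol/s

A reacted = 0.795 × 317.2 = 252.2 mol/s; ν_A = −2, so ξ = 252.2/2 = 126.1 mol/s.
Outlet amounts (n = n₀ + ν ξ):
  A: 317.2 − 2(126.1) = 65.03
  B: 0 + 1(126.1) = 126.1
  C: 0 + 1(126.1) = 126.1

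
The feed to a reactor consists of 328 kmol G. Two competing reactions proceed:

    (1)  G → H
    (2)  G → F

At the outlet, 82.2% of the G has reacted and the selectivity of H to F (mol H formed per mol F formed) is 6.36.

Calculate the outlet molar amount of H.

233 kmol

Conversion of G: G consumed = 0.822 × 328 = 269.6 kmol = 1ξ₁ + 1ξ₂.
Selectivity: 1ξ₁ / (1ξ₂) = 6.36 → ξ₁ = 6.36 ξ₂.
Substitute: (1·6.36 + 1) ξ₂ = 269.6 → ξ₂ = 36.63 kmol, ξ₁ = 233 kmol.
Outlet amounts (n = n₀ + Σ ν·ξ):
  G: 328 − 1(233) − 1(36.63) = 58.38
  H: 0 + 1(233) = 233
  F: 0 + 1(36.63) = 36.63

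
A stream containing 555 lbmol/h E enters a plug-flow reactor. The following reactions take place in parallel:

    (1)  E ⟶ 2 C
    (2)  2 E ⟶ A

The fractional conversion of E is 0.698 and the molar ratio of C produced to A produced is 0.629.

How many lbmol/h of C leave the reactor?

105 lbmol/h

Conversion of E: E consumed = 0.698 × 555 = 387.4 lbmol/h = 1ξ₁ + 2ξ₂.
Selectivity: 2ξ₁ / (1ξ₂) = 0.629 → ξ₁ = 0.3145 ξ₂.
Substitute: (1·0.3145 + 2) ξ₂ = 387.4 → ξ₂ = 167.4 lbmol/h, ξ₁ = 52.64 lbmol/h.
Outlet amounts (n = n₀ + Σ ν·ξ):
  E: 555 − 1(52.64) − 2(167.4) = 167.6
  C: 0 + 2(52.64) = 105.3
  A: 0 + 1(167.4) = 167.4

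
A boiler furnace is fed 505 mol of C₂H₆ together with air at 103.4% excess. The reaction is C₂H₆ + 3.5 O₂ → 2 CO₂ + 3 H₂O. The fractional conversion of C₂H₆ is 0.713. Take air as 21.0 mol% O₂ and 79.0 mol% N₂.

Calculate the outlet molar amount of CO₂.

720 mol

Stoichiometric O₂ = 3.5 × 505 = 1768 mol; O₂ fed = 1768 × 2.034 = 3595 mol.
N₂ fed = 3595 × 79/21 = 13520 mol.
Fuel reacted = 0.713 × 505 → ξ = 360.1 mol.
Outlet (n = n₀ + ν ξ):
  C₂H₆: 505 − 1(360.1) = 144.9
  O₂: 3595 − 3.5(360.1) = 2335
  N₂: 13520 (inert)
  CO₂: 0 + 2(360.1) = 720.1
  H₂O: 0 + 3(360.1) = 1080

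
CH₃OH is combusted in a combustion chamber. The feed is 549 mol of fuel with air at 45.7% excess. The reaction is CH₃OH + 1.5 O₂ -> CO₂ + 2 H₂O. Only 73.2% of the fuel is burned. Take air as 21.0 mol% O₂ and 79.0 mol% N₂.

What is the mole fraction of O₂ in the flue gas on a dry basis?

0.105

Stoichiometric O₂ = 1.5 × 549 = 823.5 mol; O₂ fed = 823.5 × 1.457 = 1200 mol.
N₂ fed = 1200 × 79/21 = 4514 mol.
Fuel reacted = 0.732 × 549 → ξ = 401.9 mol.
Outlet (n = n₀ + ν ξ):
  CH₃OH: 549 − 1(401.9) = 147.1
  O₂: 1200 − 1.5(401.9) = 597
  N₂: 4514 (inert)
  CO₂: 0 + 1(401.9) = 401.9
  H₂O: 0 + 2(401.9) = 803.7
Dry total = 5660 mol; y_O₂ (dry) = 597 / 5660 = 0.1055.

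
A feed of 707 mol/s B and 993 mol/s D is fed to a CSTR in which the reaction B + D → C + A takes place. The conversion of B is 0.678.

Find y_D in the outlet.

B reacted = 0.678 × 707 = 479.3 mol/s; ν_B = −1, so ξ = 479.3/1 = 479.3 mol/s.
Outlet amounts (n = n₀ + ν ξ):
  B: 707 − 1(479.3) = 227.7
  D: 993 − 1(479.3) = 513.7
  C: 0 + 1(479.3) = 479.3
  A: 0 + 1(479.3) = 479.3
Total out = 1700 mol/s; y_D = 513.7 / 1700 = 0.3021.

0.302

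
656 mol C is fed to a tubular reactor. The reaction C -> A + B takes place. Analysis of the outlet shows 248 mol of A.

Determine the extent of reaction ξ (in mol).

ξ = 248 mol

For A: n = n₀ + 1ξ → 248 = 0 + 1ξ, giving ξ = 248 mol.
Outlet amounts (n = n₀ + ν ξ):
  C: 656 − 1(248) = 408
  A: 0 + 1(248) = 248
  B: 0 + 1(248) = 248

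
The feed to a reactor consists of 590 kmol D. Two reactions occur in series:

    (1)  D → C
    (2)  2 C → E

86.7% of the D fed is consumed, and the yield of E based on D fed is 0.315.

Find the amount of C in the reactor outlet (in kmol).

Conversion of D: D consumed = 1ξ₁ = 0.867 × 590 → ξ₁ = 511.5 kmol.
Yield of E: 1ξ₂ / 590 = 0.315 → ξ₂ = 185.8 kmol.
Outlet amounts (n = n₀ + Σ ν·ξ):
  D: 590 − 1(511.5) = 78.47
  C: 0 + 1(511.5) − 2(185.8) = 139.8
  E: 0 + 1(185.8) = 185.8

140 kmol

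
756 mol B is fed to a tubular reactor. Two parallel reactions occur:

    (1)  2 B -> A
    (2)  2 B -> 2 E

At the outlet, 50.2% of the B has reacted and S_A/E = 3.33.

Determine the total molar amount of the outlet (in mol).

Conversion of B: B consumed = 0.502 × 756 = 379.5 mol = 2ξ₁ + 2ξ₂.
Selectivity: 1ξ₁ / (2ξ₂) = 3.33 → ξ₁ = 6.66 ξ₂.
Substitute: (2·6.66 + 2) ξ₂ = 379.5 → ξ₂ = 24.77 mol, ξ₁ = 165 mol.
Outlet amounts (n = n₀ + Σ ν·ξ):
  B: 756 − 2(165) − 2(24.77) = 376.5
  A: 0 + 1(165) = 165
  E: 0 + 2(24.77) = 49.54
Total out = 376.5 + 165 + 49.54 = 591 mol.

591 mol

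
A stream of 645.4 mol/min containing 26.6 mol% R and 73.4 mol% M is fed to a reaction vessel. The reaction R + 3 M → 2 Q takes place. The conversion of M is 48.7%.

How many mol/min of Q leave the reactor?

154 mol/min

M reacted = 0.487 × 473.7 = 230.7 mol/min; ν_M = −3, so ξ = 230.7/3 = 76.9 mol/min.
Outlet amounts (n = n₀ + ν ξ):
  R: 171.7 − 1(76.9) = 94.78
  M: 473.7 − 3(76.9) = 243
  Q: 0 + 2(76.9) = 153.8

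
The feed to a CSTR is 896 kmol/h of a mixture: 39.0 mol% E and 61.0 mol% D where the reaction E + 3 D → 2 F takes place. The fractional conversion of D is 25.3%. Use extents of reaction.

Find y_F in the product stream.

D reacted = 0.253 × 546.6 = 138.3 kmol/h; ν_D = −3, so ξ = 138.3/3 = 46.09 kmol/h.
Outlet amounts (n = n₀ + ν ξ):
  E: 349.4 − 1(46.09) = 303.3
  D: 546.6 − 3(46.09) = 408.3
  F: 0 + 2(46.09) = 92.19
Total out = 803.8 kmol/h; y_F = 92.19 / 803.8 = 0.1147.

0.115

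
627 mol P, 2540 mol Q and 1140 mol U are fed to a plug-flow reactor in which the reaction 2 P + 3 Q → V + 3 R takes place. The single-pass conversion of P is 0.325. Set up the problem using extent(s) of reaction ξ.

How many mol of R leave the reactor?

306 mol

P reacted = 0.325 × 627 = 203.8 mol; ν_P = −2, so ξ = 203.8/2 = 101.9 mol.
Outlet amounts (n = n₀ + ν ξ):
  P: 627 − 2(101.9) = 423.2
  Q: 2540 − 3(101.9) = 2234
  V: 0 + 1(101.9) = 101.9
  R: 0 + 3(101.9) = 305.7
  U: 1140 (inert)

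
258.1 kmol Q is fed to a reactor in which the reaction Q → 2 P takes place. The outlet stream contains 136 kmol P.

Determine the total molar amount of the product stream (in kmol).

326 kmol

For P: n = n₀ + 2ξ → 136 = 0 + 2ξ, giving ξ = 68 kmol.
Outlet amounts (n = n₀ + ν ξ):
  Q: 258.1 − 1(68) = 190.1
  P: 0 + 2(68) = 136
Total out = 190.1 + 136 = 326.1 kmol.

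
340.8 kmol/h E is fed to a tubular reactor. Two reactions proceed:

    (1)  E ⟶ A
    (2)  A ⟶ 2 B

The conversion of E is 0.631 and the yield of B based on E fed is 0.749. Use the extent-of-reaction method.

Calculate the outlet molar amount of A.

87.4 kmol/h

Conversion of E: E consumed = 1ξ₁ = 0.631 × 340.8 → ξ₁ = 215 kmol/h.
Yield of B: 2ξ₂ / 340.8 = 0.749 → ξ₂ = 127.6 kmol/h.
Outlet amounts (n = n₀ + Σ ν·ξ):
  E: 340.8 − 1(215) = 125.8
  A: 0 + 1(215) − 1(127.6) = 87.42
  B: 0 + 2(127.6) = 255.3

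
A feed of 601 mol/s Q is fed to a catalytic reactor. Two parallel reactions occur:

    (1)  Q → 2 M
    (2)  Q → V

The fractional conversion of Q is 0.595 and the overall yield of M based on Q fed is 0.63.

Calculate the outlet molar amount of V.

168 mol/s

Yield of M: 2ξ₁ / 601 = 0.63 → ξ₁ = 189.3 mol/s.
Conversion of Q: 1ξ₁ + 1ξ₂ = 0.595 × 601 = 357.6 → ξ₂ = 168.3 mol/s.
Outlet amounts (n = n₀ + Σ ν·ξ):
  Q: 601 − 1(189.3) − 1(168.3) = 243.4
  M: 0 + 2(189.3) = 378.6
  V: 0 + 1(168.3) = 168.3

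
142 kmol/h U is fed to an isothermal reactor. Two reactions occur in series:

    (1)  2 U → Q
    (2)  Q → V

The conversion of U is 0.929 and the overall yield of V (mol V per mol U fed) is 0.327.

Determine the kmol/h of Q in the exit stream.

Conversion of U: U consumed = 2ξ₁ = 0.929 × 142 → ξ₁ = 65.96 kmol/h.
Yield of V: 1ξ₂ / 142 = 0.327 → ξ₂ = 46.43 kmol/h.
Outlet amounts (n = n₀ + Σ ν·ξ):
  U: 142 − 2(65.96) = 10.08
  Q: 0 + 1(65.96) − 1(46.43) = 19.52
  V: 0 + 1(46.43) = 46.43

19.5 kmol/h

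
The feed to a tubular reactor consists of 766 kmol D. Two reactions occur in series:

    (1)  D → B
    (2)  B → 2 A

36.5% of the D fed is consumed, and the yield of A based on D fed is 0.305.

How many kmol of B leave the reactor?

163 kmol

Conversion of D: D consumed = 1ξ₁ = 0.365 × 766 → ξ₁ = 279.6 kmol.
Yield of A: 2ξ₂ / 766 = 0.305 → ξ₂ = 116.8 kmol.
Outlet amounts (n = n₀ + Σ ν·ξ):
  D: 766 − 1(279.6) = 486.4
  B: 0 + 1(279.6) − 1(116.8) = 162.8
  A: 0 + 2(116.8) = 233.6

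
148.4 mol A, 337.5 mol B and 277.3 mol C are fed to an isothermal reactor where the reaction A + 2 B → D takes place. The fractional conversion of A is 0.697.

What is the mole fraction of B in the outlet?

A reacted = 0.697 × 148.4 = 103.4 mol; ν_A = −1, so ξ = 103.4/1 = 103.4 mol.
Outlet amounts (n = n₀ + ν ξ):
  A: 148.4 − 1(103.4) = 44.97
  B: 337.5 − 2(103.4) = 130.6
  D: 0 + 1(103.4) = 103.4
  C: 277.3 (inert)
Total out = 556.3 mol; y_B = 130.6 / 556.3 = 0.2348.

0.235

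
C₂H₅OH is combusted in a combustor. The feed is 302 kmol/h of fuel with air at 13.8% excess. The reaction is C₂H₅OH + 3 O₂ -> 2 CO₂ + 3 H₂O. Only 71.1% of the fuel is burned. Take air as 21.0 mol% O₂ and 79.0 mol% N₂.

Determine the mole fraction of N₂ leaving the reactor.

0.715

Stoichiometric O₂ = 3 × 302 = 906 kmol/h; O₂ fed = 906 × 1.138 = 1031 kmol/h.
N₂ fed = 1031 × 79/21 = 3879 kmol/h.
Fuel reacted = 0.711 × 302 → ξ = 214.7 kmol/h.
Outlet (n = n₀ + ν ξ):
  C₂H₅OH: 302 − 1(214.7) = 87.28
  O₂: 1031 − 3(214.7) = 386.9
  N₂: 3879 (inert)
  CO₂: 0 + 2(214.7) = 429.4
  H₂O: 0 + 3(214.7) = 644.2
Total out = 5426 kmol/h; y_N₂ = 3879 / 5426 = 0.7148.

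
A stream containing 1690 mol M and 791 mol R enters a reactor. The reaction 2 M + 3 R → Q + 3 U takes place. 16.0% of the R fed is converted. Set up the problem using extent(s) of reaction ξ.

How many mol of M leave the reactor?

R reacted = 0.16 × 791 = 126.6 mol; ν_R = −3, so ξ = 126.6/3 = 42.19 mol.
Outlet amounts (n = n₀ + ν ξ):
  M: 1690 − 2(42.19) = 1606
  R: 791 − 3(42.19) = 664.4
  Q: 0 + 1(42.19) = 42.19
  U: 0 + 3(42.19) = 126.6

1610 mol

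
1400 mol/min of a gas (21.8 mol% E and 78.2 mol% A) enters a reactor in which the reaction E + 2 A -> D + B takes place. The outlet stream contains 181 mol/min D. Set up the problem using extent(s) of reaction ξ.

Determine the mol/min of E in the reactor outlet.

For D: n = n₀ + 1ξ → 181 = 0 + 1ξ, giving ξ = 181 mol/min.
Outlet amounts (n = n₀ + ν ξ):
  E: 305.2 − 1(181) = 124.2
  A: 1095 − 2(181) = 732.8
  D: 0 + 1(181) = 181
  B: 0 + 1(181) = 181

124 mol/min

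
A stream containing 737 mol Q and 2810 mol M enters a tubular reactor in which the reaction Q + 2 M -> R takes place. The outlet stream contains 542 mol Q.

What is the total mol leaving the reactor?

For Q: n = n₀ − 1ξ → 542 = 737 − 1ξ, giving ξ = 195 mol.
Outlet amounts (n = n₀ + ν ξ):
  Q: 737 − 1(195) = 542
  M: 2810 − 2(195) = 2420
  R: 0 + 1(195) = 195
Total out = 542 + 2420 + 195 = 3157 mol.

3160 mol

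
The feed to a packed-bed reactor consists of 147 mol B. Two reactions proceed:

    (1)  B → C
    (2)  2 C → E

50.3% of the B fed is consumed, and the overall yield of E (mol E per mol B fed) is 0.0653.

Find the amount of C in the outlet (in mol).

54.7 mol

Conversion of B: B consumed = 1ξ₁ = 0.503 × 147 → ξ₁ = 73.94 mol.
Yield of E: 1ξ₂ / 147 = 0.0653 → ξ₂ = 9.599 mol.
Outlet amounts (n = n₀ + Σ ν·ξ):
  B: 147 − 1(73.94) = 73.06
  C: 0 + 1(73.94) − 2(9.599) = 54.74
  E: 0 + 1(9.599) = 9.599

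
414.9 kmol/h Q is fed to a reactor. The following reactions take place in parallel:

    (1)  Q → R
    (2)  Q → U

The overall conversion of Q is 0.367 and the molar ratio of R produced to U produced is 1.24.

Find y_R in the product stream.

Conversion of Q: Q consumed = 0.367 × 414.9 = 152.3 kmol/h = 1ξ₁ + 1ξ₂.
Selectivity: 1ξ₁ / (1ξ₂) = 1.24 → ξ₁ = 1.24 ξ₂.
Substitute: (1·1.24 + 1) ξ₂ = 152.3 → ξ₂ = 67.98 kmol/h, ξ₁ = 84.29 kmol/h.
Outlet amounts (n = n₀ + Σ ν·ξ):
  Q: 414.9 − 1(84.29) − 1(67.98) = 262.6
  R: 0 + 1(84.29) = 84.29
  U: 0 + 1(67.98) = 67.98
Total out = 414.9 kmol/h; y_R = 84.29 / 414.9 = 0.2032.

0.203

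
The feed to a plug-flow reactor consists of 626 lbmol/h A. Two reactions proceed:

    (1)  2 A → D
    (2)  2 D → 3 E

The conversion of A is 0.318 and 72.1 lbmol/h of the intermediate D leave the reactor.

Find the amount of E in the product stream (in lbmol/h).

Conversion of A: A consumed = 2ξ₁ = 0.318 × 626 → ξ₁ = 99.53 lbmol/h.
D balance: n_D = 0 + 1ξ₁ − 2ξ₂ = 72.1 → ξ₂ = (1·99.53 − 72.1)/2 = 13.72 lbmol/h.
Outlet amounts (n = n₀ + Σ ν·ξ):
  A: 626 − 2(99.53) = 426.9
  D: 0 + 1(99.53) − 2(13.72) = 72.1
  E: 0 + 3(13.72) = 41.15

41.2 lbmol/h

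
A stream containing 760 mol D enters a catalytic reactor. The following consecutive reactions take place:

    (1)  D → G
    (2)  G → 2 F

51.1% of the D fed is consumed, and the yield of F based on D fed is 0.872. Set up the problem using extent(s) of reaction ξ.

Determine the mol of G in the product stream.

57 mol

Conversion of D: D consumed = 1ξ₁ = 0.511 × 760 → ξ₁ = 388.4 mol.
Yield of F: 2ξ₂ / 760 = 0.872 → ξ₂ = 331.4 mol.
Outlet amounts (n = n₀ + Σ ν·ξ):
  D: 760 − 1(388.4) = 371.6
  G: 0 + 1(388.4) − 1(331.4) = 57
  F: 0 + 2(331.4) = 662.7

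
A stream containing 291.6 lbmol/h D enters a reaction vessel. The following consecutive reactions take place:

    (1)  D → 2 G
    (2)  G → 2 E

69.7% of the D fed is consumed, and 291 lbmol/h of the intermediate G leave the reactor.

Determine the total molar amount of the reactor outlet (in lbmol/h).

Conversion of D: D consumed = 1ξ₁ = 0.697 × 291.6 → ξ₁ = 203.2 lbmol/h.
G balance: n_G = 0 + 2ξ₁ − 1ξ₂ = 291 → ξ₂ = (2·203.2 − 291)/1 = 115.5 lbmol/h.
Outlet amounts (n = n₀ + Σ ν·ξ):
  D: 291.6 − 1(203.2) = 88.35
  G: 0 + 2(203.2) − 1(115.5) = 291
  E: 0 + 2(115.5) = 231
Total out = 88.35 + 291 + 231 = 610.3 lbmol/h.

610 lbmol/h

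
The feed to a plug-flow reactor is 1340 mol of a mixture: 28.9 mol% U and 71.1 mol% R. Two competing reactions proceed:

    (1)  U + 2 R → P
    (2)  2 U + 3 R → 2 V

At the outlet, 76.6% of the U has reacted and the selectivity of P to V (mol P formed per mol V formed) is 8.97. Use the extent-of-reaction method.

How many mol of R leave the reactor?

374 mol

Conversion of U: U consumed = 0.766 × 387.3 = 296.6 mol = 1ξ₁ + 2ξ₂.
Selectivity: 1ξ₁ / (2ξ₂) = 8.97 → ξ₁ = 17.94 ξ₂.
Substitute: (1·17.94 + 2) ξ₂ = 296.6 → ξ₂ = 14.88 mol, ξ₁ = 266.9 mol.
Outlet amounts (n = n₀ + Σ ν·ξ):
  U: 387.3 − 1(266.9) − 2(14.88) = 90.62
  R: 952.7 − 2(266.9) − 3(14.88) = 374.3
  P: 0 + 1(266.9) = 266.9
  V: 0 + 2(14.88) = 29.75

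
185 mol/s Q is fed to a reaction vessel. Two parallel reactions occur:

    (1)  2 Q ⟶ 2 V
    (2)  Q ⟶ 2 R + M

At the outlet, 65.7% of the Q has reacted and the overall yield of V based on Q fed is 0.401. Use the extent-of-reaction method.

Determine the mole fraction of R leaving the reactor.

Yield of V: 2ξ₁ / 185 = 0.401 → ξ₁ = 37.09 mol/s.
Conversion of Q: 2ξ₁ + 1ξ₂ = 0.657 × 185 = 121.5 → ξ₂ = 47.36 mol/s.
Outlet amounts (n = n₀ + Σ ν·ξ):
  Q: 185 − 2(37.09) − 1(47.36) = 63.45
  V: 0 + 2(37.09) = 74.19
  R: 0 + 2(47.36) = 94.72
  M: 0 + 1(47.36) = 47.36
Total out = 279.7 mol/s; y_R = 94.72 / 279.7 = 0.3386.

0.339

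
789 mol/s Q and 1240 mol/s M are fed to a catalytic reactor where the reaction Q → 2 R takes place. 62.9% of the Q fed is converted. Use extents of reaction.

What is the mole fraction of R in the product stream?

Q reacted = 0.629 × 789 = 496.3 mol/s; ν_Q = −1, so ξ = 496.3/1 = 496.3 mol/s.
Outlet amounts (n = n₀ + ν ξ):
  Q: 789 − 1(496.3) = 292.7
  R: 0 + 2(496.3) = 992.6
  M: 1240 (inert)
Total out = 2525 mol/s; y_R = 992.6 / 2525 = 0.3931.

0.393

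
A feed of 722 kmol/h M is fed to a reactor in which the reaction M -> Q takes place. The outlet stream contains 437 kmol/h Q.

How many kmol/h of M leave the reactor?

285 kmol/h

For Q: n = n₀ + 1ξ → 437 = 0 + 1ξ, giving ξ = 437 kmol/h.
Outlet amounts (n = n₀ + ν ξ):
  M: 722 − 1(437) = 285
  Q: 0 + 1(437) = 437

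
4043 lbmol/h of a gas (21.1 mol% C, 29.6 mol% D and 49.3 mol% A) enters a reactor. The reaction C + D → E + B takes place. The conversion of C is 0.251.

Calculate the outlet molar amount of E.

214 lbmol/h

C reacted = 0.251 × 853.1 = 214.1 lbmol/h; ν_C = −1, so ξ = 214.1/1 = 214.1 lbmol/h.
Outlet amounts (n = n₀ + ν ξ):
  C: 853.1 − 1(214.1) = 639
  D: 1197 − 1(214.1) = 982.6
  E: 0 + 1(214.1) = 214.1
  B: 0 + 1(214.1) = 214.1
  A: 1993 (inert)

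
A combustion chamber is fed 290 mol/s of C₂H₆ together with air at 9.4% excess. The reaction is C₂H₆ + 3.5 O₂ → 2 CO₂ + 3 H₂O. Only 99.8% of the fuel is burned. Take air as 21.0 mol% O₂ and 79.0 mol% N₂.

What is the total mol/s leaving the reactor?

5720 mol/s

Stoichiometric O₂ = 3.5 × 290 = 1015 mol/s; O₂ fed = 1015 × 1.094 = 1110 mol/s.
N₂ fed = 1110 × 79/21 = 4177 mol/s.
Fuel reacted = 0.998 × 290 → ξ = 289.4 mol/s.
Outlet (n = n₀ + ν ξ):
  C₂H₆: 290 − 1(289.4) = 0.58
  O₂: 1110 − 3.5(289.4) = 97.44
  N₂: 4177 (inert)
  CO₂: 0 + 2(289.4) = 578.8
  H₂O: 0 + 3(289.4) = 868.3
Total out = 0.58 + 97.44 + 4177 + 578.8 + 868.3 = 5722 mol/s.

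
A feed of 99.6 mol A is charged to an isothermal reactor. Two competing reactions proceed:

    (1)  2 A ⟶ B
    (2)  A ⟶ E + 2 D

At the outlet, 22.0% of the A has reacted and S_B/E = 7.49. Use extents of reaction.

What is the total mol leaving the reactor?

92.1 mol

Conversion of A: A consumed = 0.22 × 99.6 = 21.91 mol = 2ξ₁ + 1ξ₂.
Selectivity: 1ξ₁ / (1ξ₂) = 7.49 → ξ₁ = 7.49 ξ₂.
Substitute: (2·7.49 + 1) ξ₂ = 21.91 → ξ₂ = 1.371 mol, ξ₁ = 10.27 mol.
Outlet amounts (n = n₀ + Σ ν·ξ):
  A: 99.6 − 2(10.27) − 1(1.371) = 77.69
  B: 0 + 1(10.27) = 10.27
  E: 0 + 1(1.371) = 1.371
  D: 0 + 2(1.371) = 2.742
Total out = 77.69 + 10.27 + 1.371 + 2.742 = 92.07 mol.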